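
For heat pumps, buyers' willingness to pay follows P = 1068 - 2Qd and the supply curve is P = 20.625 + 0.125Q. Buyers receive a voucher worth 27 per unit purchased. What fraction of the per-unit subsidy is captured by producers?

Producer share = 1/17

Pre-subsidy: 1068 - 2Q = 20.625 + 0.125Q gives Q* = 8379/17 and P* = 1398/17.
With the rebate, buyers effectively pay Pb = Ps − 27, where Ps is the price sellers receive.
On the curves, Pb = 1068 - 2Q and Ps = 20.625 + 0.125Q; the wedge Ps − Pb = 27 gives 20.625 + 0.125Q − (1068 - 2Q) = 27, so Q' = 8595/17.
Then Pb = 1068 − 2·(8595/17) = 966/17 and Ps = 20.625 + 0.125·(8595/17) = 1425/17.
Buyers' price falls by P* − Pb = 1398/17 − 966/17 = 432/17; sellers' price rises by Ps − P* = 1425/17 − 1398/17 = 27/17.
So producers capture (27/17)/27 = 1/17 of each unit of subsidy.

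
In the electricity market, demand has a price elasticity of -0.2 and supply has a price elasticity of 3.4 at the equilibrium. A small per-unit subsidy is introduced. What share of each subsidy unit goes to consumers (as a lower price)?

For a small subsidy around the equilibrium, the benefit split depends on the relative slopes, which at a point are proportional to the elasticities.
Buyer share = εs/(εs + |εd|) = 3.4/(3.4 + 0.2) = 17/18; seller share = |εd|/(εs + |εd|) = 1/18.

Consumer share = 17/18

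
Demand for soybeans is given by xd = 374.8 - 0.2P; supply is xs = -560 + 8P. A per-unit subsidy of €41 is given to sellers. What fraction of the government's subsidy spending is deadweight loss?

DWL / government spending = 1/90

Pre-subsidy: 374.8 - 0.2P = -560 + 8P gives P* = 114, x* = 352.
With the subsidy, sellers receive Ps = Pb + 41 for each unit, where Pb is the price buyers pay.
Supply in terms of Pb becomes xs = -560 + 8(Pb + 41) = -232 + 8Pb. Setting this equal to demand: 374.8 - 0.2Pb = -232 + 8Pb, so Pb = 74.
Sellers receive Ps = 74 + 41 = 115; x' = 374.8 − 0.2·74 = 360.
ΔCS = ½(352 + 360)(114 − 74) = 14240; ΔPS = ½(352 + 360)(115 − 114) = 356.
Government spending = 41 × 360 = 14760.
DWL = ½ × 41 × (360 − 352) = 164; fraction = 164 / 14760 = 1/90.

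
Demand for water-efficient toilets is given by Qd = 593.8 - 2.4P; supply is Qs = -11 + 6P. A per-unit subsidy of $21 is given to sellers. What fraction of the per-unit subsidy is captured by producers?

Producer share = 2/7

Pre-subsidy: 593.8 - 2.4P = -11 + 6P gives P* = 72, Q* = 421.
With the subsidy, sellers receive Ps = Pb + 21 for each unit, where Pb is the price buyers pay.
Supply in terms of Pb becomes Qs = -11 + 6(Pb + 21) = 115 + 6Pb. Setting this equal to demand: 593.8 - 2.4Pb = 115 + 6Pb, so Pb = 57.
Sellers receive Ps = 57 + 21 = 78; Q' = 593.8 − 2.4·57 = 457.
Buyers' price falls by P* − Pb = 72 − 57 = 15; sellers' price rises by Ps − P* = 78 − 72 = 6.
So producers capture 6/21 = 2/7 of each unit of subsidy.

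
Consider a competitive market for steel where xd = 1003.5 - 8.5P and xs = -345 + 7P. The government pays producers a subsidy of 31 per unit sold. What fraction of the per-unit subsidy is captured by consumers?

Consumer share = 14/31

Pre-subsidy: 1003.5 - 8.5P = -345 + 7P gives P* = 87, x* = 264.
With the subsidy, sellers receive Ps = Pb + 31 for each unit, where Pb is the price buyers pay.
Supply in terms of Pb becomes xs = -345 + 7(Pb + 31) = -128 + 7Pb. Setting this equal to demand: 1003.5 - 8.5Pb = -128 + 7Pb, so Pb = 73.
Sellers receive Ps = 73 + 31 = 104; x' = 1003.5 − 8.5·73 = 383.
Buyers' price falls by P* − Pb = 87 − 73 = 14; sellers' price rises by Ps − P* = 104 − 87 = 17.
So consumers capture 14/31 = 14/31 of each unit of subsidy.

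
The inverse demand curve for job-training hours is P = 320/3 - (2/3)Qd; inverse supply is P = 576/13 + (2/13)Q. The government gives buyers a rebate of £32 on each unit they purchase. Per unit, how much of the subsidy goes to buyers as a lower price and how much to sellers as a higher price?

Pre-subsidy: 320/3 - (2/3)Q = 576/13 + (2/13)Q gives Q* = 76 and P* = 56.
With the rebate, buyers effectively pay Pb = Ps − 32, where Ps is the price sellers receive.
On the curves, Pb = 320/3 - (2/3)Q and Ps = 576/13 + (2/13)Q; the wedge Ps − Pb = 32 gives 576/13 + (2/13)Q − (320/3 - (2/3)Q) = 32, so Q' = 115.
Then Pb = 320/3 − (2/3)·115 = 30 and Ps = 576/13 + (2/13)·115 = 62.
Buyers' price falls by P* − Pb = 56 − 30 = 26; sellers' price rises by Ps − P* = 62 − 56 = 6.

Buyers gain £26 per unit; sellers gain £6 per unit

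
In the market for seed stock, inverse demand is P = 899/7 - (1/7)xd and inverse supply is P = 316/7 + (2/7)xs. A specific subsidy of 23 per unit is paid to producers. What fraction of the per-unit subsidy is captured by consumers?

Pre-subsidy: 899/7 - (1/7)x = 316/7 + (2/7)x gives x* = 583/3 and P* = 302/3.
With the subsidy, sellers receive Ps = Pb + 23 for each unit, where Pb is the price buyers pay.
On the curves, Pb = 899/7 - (1/7)x and Ps = 316/7 + (2/7)x; the wedge Ps − Pb = 23 gives 316/7 + (2/7)x − (899/7 - (1/7)x) = 23, so x' = 248.
Then Pb = 899/7 − (1/7)·248 = 93 and Ps = 316/7 + (2/7)·248 = 116.
Buyers' price falls by P* − Pb = 302/3 − 93 = 23/3; sellers' price rises by Ps − P* = 116 − 302/3 = 46/3.
So consumers capture (23/3)/23 = 1/3 of each unit of subsidy.

Consumer share = 1/3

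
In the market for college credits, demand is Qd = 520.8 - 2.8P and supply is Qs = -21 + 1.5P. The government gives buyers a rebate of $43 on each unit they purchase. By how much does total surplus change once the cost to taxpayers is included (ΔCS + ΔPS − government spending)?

Net change in total surplus = -$903

Pre-subsidy: 520.8 - 2.8P = -21 + 1.5P gives P* = 126, Q* = 168.
With the rebate, buyers effectively pay Pb = Ps − 43, where Ps is the price sellers receive.
Demand in terms of Ps becomes Qd = 520.8 − 2.8(Ps − 43) = 641.2 - 2.8Ps. Setting this equal to supply: 641.2 - 2.8Ps = -21 + 1.5Ps, so Ps = 154.
Buyers pay Pb = 154 − 43 = 111; Q' = -21 + 1.5·154 = 210.
ΔCS = ½(168 + 210)(126 − 111) = 2835; ΔPS = ½(168 + 210)(154 − 126) = 5292.
Government spending = 43 × 210 = 9030.
Net change = 2835 + 5292 − 9030 = -903. The loss equals the DWL triangle ½·43·42.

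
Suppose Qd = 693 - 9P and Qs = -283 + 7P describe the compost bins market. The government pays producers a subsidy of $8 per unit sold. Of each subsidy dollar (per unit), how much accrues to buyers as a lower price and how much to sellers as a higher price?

Buyers gain $3.5 per unit; sellers gain $4.5 per unit

Pre-subsidy: 693 - 9P = -283 + 7P gives P* = 61, Q* = 144.
With the subsidy, sellers receive Ps = Pb + 8 for each unit, where Pb is the price buyers pay.
Supply in terms of Pb becomes Qs = -283 + 7(Pb + 8) = -227 + 7Pb. Setting this equal to demand: 693 - 9Pb = -227 + 7Pb, so Pb = 57.5.
Sellers receive Ps = 57.5 + 8 = 65.5; Q' = 693 − 9·57.5 = 175.5.
Buyers' price falls by P* − Pb = 61 − 57.5 = 3.5; sellers' price rises by Ps − P* = 65.5 − 61 = 4.5.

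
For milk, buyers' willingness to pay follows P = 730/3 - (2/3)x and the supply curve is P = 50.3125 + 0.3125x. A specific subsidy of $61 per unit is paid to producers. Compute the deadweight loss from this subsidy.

Deadweight loss = 89304/47

Pre-subsidy: 730/3 - (2/3)x = 50.3125 + 0.3125x gives x* = 9265/47 and P* = 5260/47.
With the subsidy, sellers receive Ps = Pb + 61 for each unit, where Pb is the price buyers pay.
On the curves, Pb = 730/3 - (2/3)x and Ps = 50.3125 + 0.3125x; the wedge Ps − Pb = 61 gives 50.3125 + 0.3125x − (730/3 - (2/3)x) = 61, so x' = 12193/47.
Then Pb = 730/3 − (2/3)·(12193/47) = 3308/47 and Ps = 50.3125 + 0.3125·(12193/47) = 6175/47.
The subsidy expands output by 12193/47 − 9265/47 = 2928/47 past the efficient level; on those units the gap between marginal cost and willingness to pay runs from 0 up to 61.
DWL = ½ × 61 × 2928/47 = 89304/47.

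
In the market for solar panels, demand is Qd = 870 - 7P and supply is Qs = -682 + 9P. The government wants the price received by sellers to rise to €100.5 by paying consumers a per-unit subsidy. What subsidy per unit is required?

Required subsidy s = €8 per unit

At a seller price of 100.5, quantity supplied is -682 + 9·100.5 = 222.5.
Buyers absorb 222.5 only when they pay Pb with 870 − 7·Pb = 222.5, i.e. Pb = 92.5.
s = Ps − Pb = 100.5 − 92.5 = 8.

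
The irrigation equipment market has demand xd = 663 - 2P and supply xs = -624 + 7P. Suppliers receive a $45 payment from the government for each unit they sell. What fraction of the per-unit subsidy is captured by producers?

Pre-subsidy: 663 - 2P = -624 + 7P gives P* = 143, x* = 377.
With the subsidy, sellers receive Ps = Pb + 45 for each unit, where Pb is the price buyers pay.
Supply in terms of Pb becomes xs = -624 + 7(Pb + 45) = -309 + 7Pb. Setting this equal to demand: 663 - 2Pb = -309 + 7Pb, so Pb = 108.
Sellers receive Ps = 108 + 45 = 153; x' = 663 − 2·108 = 447.
Buyers' price falls by P* − Pb = 143 − 108 = 35; sellers' price rises by Ps − P* = 153 − 143 = 10.
So producers capture 10/45 = 2/9 of each unit of subsidy.

Producer share = 2/9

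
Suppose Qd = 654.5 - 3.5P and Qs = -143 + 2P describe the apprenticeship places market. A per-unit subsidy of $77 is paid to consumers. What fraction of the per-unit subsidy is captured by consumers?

Consumer share = 4/11

Pre-subsidy: 654.5 - 3.5P = -143 + 2P gives P* = 145, Q* = 147.
With the rebate, buyers effectively pay Pb = Ps − 77, where Ps is the price sellers receive.
Demand in terms of Ps becomes Qd = 654.5 − 3.5(Ps − 77) = 924 - 3.5Ps. Setting this equal to supply: 924 - 3.5Ps = -143 + 2Ps, so Ps = 194.
Buyers pay Pb = 194 − 77 = 117; Q' = -143 + 2·194 = 245.
Buyers' price falls by P* − Pb = 145 − 117 = 28; sellers' price rises by Ps − P* = 194 − 145 = 49.
So consumers capture 28/77 = 4/11 of each unit of subsidy.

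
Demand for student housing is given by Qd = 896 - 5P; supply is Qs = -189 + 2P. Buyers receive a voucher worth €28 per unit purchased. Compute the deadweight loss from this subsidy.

Pre-subsidy: 896 - 5P = -189 + 2P gives P* = 155, Q* = 121.
With the rebate, buyers effectively pay Pb = Ps − 28, where Ps is the price sellers receive.
Demand in terms of Ps becomes Qd = 896 − 5(Ps − 28) = 1036 - 5Ps. Setting this equal to supply: 1036 - 5Ps = -189 + 2Ps, so Ps = 175.
Buyers pay Pb = 175 − 28 = 147; Q' = -189 + 2·175 = 161.
The subsidy expands output by 161 − 121 = 40 past the efficient level; on those units the gap between marginal cost and willingness to pay runs from 0 up to 28.
DWL = ½ × 28 × 40 = 560.

Deadweight loss = €560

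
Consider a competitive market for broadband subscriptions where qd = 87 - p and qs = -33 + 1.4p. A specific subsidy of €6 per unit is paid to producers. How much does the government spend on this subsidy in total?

Government cost = €243

Pre-subsidy: 87 - p = -33 + 1.4p gives p* = 50, q* = 37.
With the subsidy, sellers receive ps = pb + 6 for each unit, where pb is the price buyers pay.
Supply in terms of pb becomes qs = -33 + 1.4(pb + 6) = -24.6 + 1.4pb. Setting this equal to demand: 87 - pb = -24.6 + 1.4pb, so pb = 46.5.
Sellers receive ps = 46.5 + 6 = 52.5; q' = 87 − 1·46.5 = 40.5.
Government outlay = subsidy × quantity = 6 × 40.5 = 243.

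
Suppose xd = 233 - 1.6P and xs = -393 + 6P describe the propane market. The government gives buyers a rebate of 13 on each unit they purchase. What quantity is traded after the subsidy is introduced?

Pre-subsidy: 233 - 1.6P = -393 + 6P gives P* = 1565/19, x* = 1923/19.
With the rebate, buyers effectively pay Pb = Ps − 13, where Ps is the price sellers receive.
Demand in terms of Ps becomes xd = 233 − 1.6(Ps − 13) = 253.8 - 1.6Ps. Setting this equal to supply: 253.8 - 1.6Ps = -393 + 6Ps, so Ps = 1617/19.
Buyers pay Pb = 1617/19 − 13 = 1370/19; x' = -393 + 6·(1617/19) = 2235/19.

x' = 2235/19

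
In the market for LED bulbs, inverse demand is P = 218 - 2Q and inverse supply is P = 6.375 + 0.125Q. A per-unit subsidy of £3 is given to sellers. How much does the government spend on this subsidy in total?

Pre-subsidy: 218 - 2Q = 6.375 + 0.125Q gives Q* = 1693/17 and P* = 320/17.
With the subsidy, sellers receive Ps = Pb + 3 for each unit, where Pb is the price buyers pay.
On the curves, Pb = 218 - 2Q and Ps = 6.375 + 0.125Q; the wedge Ps − Pb = 3 gives 6.375 + 0.125Q − (218 - 2Q) = 3, so Q' = 101.
Then Pb = 218 − 2·101 = 16 and Ps = 6.375 + 0.125·101 = 19.
Government outlay = subsidy × quantity = 3 × 101 = 303.

Government cost = £303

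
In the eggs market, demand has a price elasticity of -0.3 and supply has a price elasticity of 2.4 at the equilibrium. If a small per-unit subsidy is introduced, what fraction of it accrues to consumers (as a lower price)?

Consumer share = 8/9

For a small subsidy around the equilibrium, the benefit split depends on the relative slopes, which at a point are proportional to the elasticities.
Buyer share = εs/(εs + |εd|) = 2.4/(2.4 + 0.3) = 8/9; seller share = |εd|/(εs + |εd|) = 1/9.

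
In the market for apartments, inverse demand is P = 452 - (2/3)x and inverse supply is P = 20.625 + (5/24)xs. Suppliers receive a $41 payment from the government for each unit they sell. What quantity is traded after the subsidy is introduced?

Pre-subsidy: 452 - (2/3)x = 20.625 + (5/24)x gives x* = 493 and P* = 370/3.
With the subsidy, sellers receive Ps = Pb + 41 for each unit, where Pb is the price buyers pay.
On the curves, Pb = 452 - (2/3)x and Ps = 20.625 + (5/24)x; the wedge Ps − Pb = 41 gives 20.625 + (5/24)x − (452 - (2/3)x) = 41, so x' = 3779/7.
Then Pb = 452 − (2/3)·(3779/7) = 1934/21 and Ps = 20.625 + (5/24)·(3779/7) = 2795/21.

x' = 3779/7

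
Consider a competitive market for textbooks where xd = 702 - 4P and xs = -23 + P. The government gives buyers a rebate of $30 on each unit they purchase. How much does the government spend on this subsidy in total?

Government cost = $4380

Pre-subsidy: 702 - 4P = -23 + P gives P* = 145, x* = 122.
With the rebate, buyers effectively pay Pb = Ps − 30, where Ps is the price sellers receive.
Demand in terms of Ps becomes xd = 702 − 4(Ps − 30) = 822 - 4Ps. Setting this equal to supply: 822 - 4Ps = -23 + Ps, so Ps = 169.
Buyers pay Pb = 169 − 30 = 139; x' = -23 + 1·169 = 146.
Government outlay = subsidy × quantity = 30 × 146 = 4380.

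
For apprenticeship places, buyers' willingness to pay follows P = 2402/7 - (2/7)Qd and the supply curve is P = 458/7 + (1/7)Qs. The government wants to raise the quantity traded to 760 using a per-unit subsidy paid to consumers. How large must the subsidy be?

At Q = 760, from the demand curve buyers pay Pb = 2402/7 − (2/7)·760 = 126; from the supply curve sellers need Ps = 458/7 + (1/7)·760 = 174.
The subsidy must fill the gap: s = Ps − Pb = 174 − 126 = 48.

Required subsidy s = 48 per unit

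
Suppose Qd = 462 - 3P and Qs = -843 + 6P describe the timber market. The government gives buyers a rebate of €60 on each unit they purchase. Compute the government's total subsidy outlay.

Government cost = €8820

Pre-subsidy: 462 - 3P = -843 + 6P gives P* = 145, Q* = 27.
With the rebate, buyers effectively pay Pb = Ps − 60, where Ps is the price sellers receive.
Demand in terms of Ps becomes Qd = 462 − 3(Ps − 60) = 642 - 3Ps. Setting this equal to supply: 642 - 3Ps = -843 + 6Ps, so Ps = 165.
Buyers pay Pb = 165 − 60 = 105; Q' = -843 + 6·165 = 147.
Government outlay = subsidy × quantity = 60 × 147 = 8820.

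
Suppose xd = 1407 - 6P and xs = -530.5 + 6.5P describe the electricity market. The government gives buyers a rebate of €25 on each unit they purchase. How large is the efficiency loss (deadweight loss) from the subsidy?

Deadweight loss = €975

Pre-subsidy: 1407 - 6P = -530.5 + 6.5P gives P* = 155, x* = 477.
With the rebate, buyers effectively pay Pb = Ps − 25, where Ps is the price sellers receive.
Demand in terms of Ps becomes xd = 1407 − 6(Ps − 25) = 1557 - 6Ps. Setting this equal to supply: 1557 - 6Ps = -530.5 + 6.5Ps, so Ps = 167.
Buyers pay Pb = 167 − 25 = 142; x' = -530.5 + 6.5·167 = 555.
The subsidy expands output by 555 − 477 = 78 past the efficient level; on those units the gap between marginal cost and willingness to pay runs from 0 up to 25.
DWL = ½ × 25 × 78 = 975.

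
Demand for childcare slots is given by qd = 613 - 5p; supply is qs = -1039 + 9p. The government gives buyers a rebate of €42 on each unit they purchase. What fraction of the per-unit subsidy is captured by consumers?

Consumer share = 9/14

Pre-subsidy: 613 - 5p = -1039 + 9p gives p* = 118, q* = 23.
With the rebate, buyers effectively pay pb = ps − 42, where ps is the price sellers receive.
Demand in terms of ps becomes qd = 613 − 5(ps − 42) = 823 - 5ps. Setting this equal to supply: 823 - 5ps = -1039 + 9ps, so ps = 133.
Buyers pay pb = 133 − 42 = 91; q' = -1039 + 9·133 = 158.
Buyers' price falls by p* − pb = 118 − 91 = 27; sellers' price rises by ps − p* = 133 − 118 = 15.
So consumers capture 27/42 = 9/14 of each unit of subsidy.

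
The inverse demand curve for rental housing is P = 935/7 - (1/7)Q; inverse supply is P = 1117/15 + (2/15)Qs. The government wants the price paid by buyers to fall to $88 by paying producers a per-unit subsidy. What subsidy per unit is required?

Required subsidy s = $29 per unit

At a buyer price of 88, quantity demanded is 935 − 7·88 = 319.
Sellers supply 319 only when they receive Ps = 1117/15 + (2/15)·319 = 117.
s = Ps − Pb = 117 − 88 = 29.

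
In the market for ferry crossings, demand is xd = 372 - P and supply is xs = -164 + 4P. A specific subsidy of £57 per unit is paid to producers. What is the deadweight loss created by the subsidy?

Deadweight loss = £1299.6

Pre-subsidy: 372 - P = -164 + 4P gives P* = 107.2, x* = 264.8.
With the subsidy, sellers receive Ps = Pb + 57 for each unit, where Pb is the price buyers pay.
Supply in terms of Pb becomes xs = -164 + 4(Pb + 57) = 64 + 4Pb. Setting this equal to demand: 372 - Pb = 64 + 4Pb, so Pb = 61.6.
Sellers receive Ps = 61.6 + 57 = 118.6; x' = 372 − 1·61.6 = 310.4.
The subsidy expands output by 310.4 − 264.8 = 45.6 past the efficient level; on those units the gap between marginal cost and willingness to pay runs from 0 up to 57.
DWL = ½ × 57 × 45.6 = 1299.6.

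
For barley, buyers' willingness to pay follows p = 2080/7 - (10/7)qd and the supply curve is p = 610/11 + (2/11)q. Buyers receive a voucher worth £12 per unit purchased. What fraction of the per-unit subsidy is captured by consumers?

Consumer share = 55/62

Pre-subsidy: 2080/7 - (10/7)q = 610/11 + (2/11)q gives q* = 9305/62 and p* = 2565/31.
With the rebate, buyers effectively pay pb = ps − 12, where ps is the price sellers receive.
On the curves, pb = 2080/7 - (10/7)q and ps = 610/11 + (2/11)q; the wedge ps − pb = 12 gives 610/11 + (2/11)q − (2080/7 - (10/7)q) = 12, so q' = 9767/62.
Then pb = 2080/7 − (10/7)·(9767/62) = 2235/31 and ps = 610/11 + (2/11)·(9767/62) = 2607/31.
Buyers' price falls by p* − pb = 2565/31 − 2235/31 = 330/31; sellers' price rises by ps − p* = 2607/31 − 2565/31 = 42/31.
So consumers capture (330/31)/12 = 55/62 of each unit of subsidy.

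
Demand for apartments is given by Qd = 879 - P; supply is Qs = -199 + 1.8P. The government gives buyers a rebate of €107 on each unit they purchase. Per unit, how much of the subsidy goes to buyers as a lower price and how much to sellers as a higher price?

Pre-subsidy: 879 - P = -199 + 1.8P gives P* = 385, Q* = 494.
With the rebate, buyers effectively pay Pb = Ps − 107, where Ps is the price sellers receive.
Demand in terms of Ps becomes Qd = 879 − 1(Ps − 107) = 986 - Ps. Setting this equal to supply: 986 - Ps = -199 + 1.8Ps, so Ps = 5925/14.
Buyers pay Pb = 5925/14 − 107 = 4427/14; Q' = -199 + 1.8·(5925/14) = 7879/14.
Buyers' price falls by P* − Pb = 385 − 4427/14 = 963/14; sellers' price rises by Ps − P* = 5925/14 − 385 = 535/14.

Buyers gain 963/14 per unit; sellers gain 535/14 per unit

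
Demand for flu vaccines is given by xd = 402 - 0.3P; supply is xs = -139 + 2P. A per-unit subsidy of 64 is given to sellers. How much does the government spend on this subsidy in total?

Government cost = 512448/23

Pre-subsidy: 402 - 0.3P = -139 + 2P gives P* = 5410/23, x* = 7623/23.
With the subsidy, sellers receive Ps = Pb + 64 for each unit, where Pb is the price buyers pay.
Supply in terms of Pb becomes xs = -139 + 2(Pb + 64) = -11 + 2Pb. Setting this equal to demand: 402 - 0.3Pb = -11 + 2Pb, so Pb = 4130/23.
Sellers receive Ps = 4130/23 + 64 = 5602/23; x' = 402 − 0.3·(4130/23) = 8007/23.
Government outlay = subsidy × quantity = 64 × 8007/23 = 512448/23.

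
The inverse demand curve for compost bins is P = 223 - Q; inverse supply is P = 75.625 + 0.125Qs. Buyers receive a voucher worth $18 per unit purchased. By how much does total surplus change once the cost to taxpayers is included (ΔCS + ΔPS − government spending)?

Pre-subsidy: 223 - Q = 75.625 + 0.125Q gives Q* = 131 and P* = 92.
With the rebate, buyers effectively pay Pb = Ps − 18, where Ps is the price sellers receive.
On the curves, Pb = 223 - Q and Ps = 75.625 + 0.125Q; the wedge Ps − Pb = 18 gives 75.625 + 0.125Q − (223 - Q) = 18, so Q' = 147.
Then Pb = 223 − 1·147 = 76 and Ps = 75.625 + 0.125·147 = 94.
ΔCS = ½(131 + 147)(92 − 76) = 2224; ΔPS = ½(131 + 147)(94 − 92) = 278.
Government spending = 18 × 147 = 2646.
Net change = 2224 + 278 − 2646 = -144. The loss equals the DWL triangle ½·18·16.

Net change in total surplus = -$144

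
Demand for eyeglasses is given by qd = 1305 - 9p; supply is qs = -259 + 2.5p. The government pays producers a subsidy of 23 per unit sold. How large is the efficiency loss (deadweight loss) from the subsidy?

Pre-subsidy: 1305 - 9p = -259 + 2.5p gives p* = 136, q* = 81.
With the subsidy, sellers receive ps = pb + 23 for each unit, where pb is the price buyers pay.
Supply in terms of pb becomes qs = -259 + 2.5(pb + 23) = -201.5 + 2.5pb. Setting this equal to demand: 1305 - 9pb = -201.5 + 2.5pb, so pb = 131.
Sellers receive ps = 131 + 23 = 154; q' = 1305 − 9·131 = 126.
The subsidy expands output by 126 − 81 = 45 past the efficient level; on those units the gap between marginal cost and willingness to pay runs from 0 up to 23.
DWL = ½ × 23 × 45 = 517.5.

Deadweight loss = 517.5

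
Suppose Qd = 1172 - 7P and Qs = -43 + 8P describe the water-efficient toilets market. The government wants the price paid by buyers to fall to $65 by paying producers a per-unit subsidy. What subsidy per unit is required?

Required subsidy s = $30 per unit

At a buyer price of 65, quantity demanded is 1172 − 7·65 = 717.
Sellers supply 717 only when they receive Ps with -43 + 8·Ps = 717, i.e. Ps = 95.
s = Ps − Pb = 95 − 65 = 30.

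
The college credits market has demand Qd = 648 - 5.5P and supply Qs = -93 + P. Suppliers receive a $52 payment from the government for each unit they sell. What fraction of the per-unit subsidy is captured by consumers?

Pre-subsidy: 648 - 5.5P = -93 + P gives P* = 114, Q* = 21.
With the subsidy, sellers receive Ps = Pb + 52 for each unit, where Pb is the price buyers pay.
Supply in terms of Pb becomes Qs = -93 + 1(Pb + 52) = -41 + Pb. Setting this equal to demand: 648 - 5.5Pb = -41 + Pb, so Pb = 106.
Sellers receive Ps = 106 + 52 = 158; Q' = 648 − 5.5·106 = 65.
Buyers' price falls by P* − Pb = 114 − 106 = 8; sellers' price rises by Ps − P* = 158 − 114 = 44.
So consumers capture 8/52 = 2/13 of each unit of subsidy.

Consumer share = 2/13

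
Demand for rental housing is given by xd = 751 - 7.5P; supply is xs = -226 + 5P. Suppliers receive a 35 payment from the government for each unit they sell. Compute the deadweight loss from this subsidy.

Pre-subsidy: 751 - 7.5P = -226 + 5P gives P* = 78.16, x* = 164.8.
With the subsidy, sellers receive Ps = Pb + 35 for each unit, where Pb is the price buyers pay.
Supply in terms of Pb becomes xs = -226 + 5(Pb + 35) = -51 + 5Pb. Setting this equal to demand: 751 - 7.5Pb = -51 + 5Pb, so Pb = 64.16.
Sellers receive Ps = 64.16 + 35 = 99.16; x' = 751 − 7.5·64.16 = 269.8.
The subsidy expands output by 269.8 − 164.8 = 105 past the efficient level; on those units the gap between marginal cost and willingness to pay runs from 0 up to 35.
DWL = ½ × 35 × 105 = 1837.5.

Deadweight loss = 1837.5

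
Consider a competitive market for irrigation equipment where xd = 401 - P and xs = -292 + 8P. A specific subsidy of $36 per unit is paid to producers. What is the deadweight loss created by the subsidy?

Deadweight loss = $576

Pre-subsidy: 401 - P = -292 + 8P gives P* = 77, x* = 324.
With the subsidy, sellers receive Ps = Pb + 36 for each unit, where Pb is the price buyers pay.
Supply in terms of Pb becomes xs = -292 + 8(Pb + 36) = -4 + 8Pb. Setting this equal to demand: 401 - Pb = -4 + 8Pb, so Pb = 45.
Sellers receive Ps = 45 + 36 = 81; x' = 401 − 1·45 = 356.
The subsidy expands output by 356 − 324 = 32 past the efficient level; on those units the gap between marginal cost and willingness to pay runs from 0 up to 36.
DWL = ½ × 36 × 32 = 576.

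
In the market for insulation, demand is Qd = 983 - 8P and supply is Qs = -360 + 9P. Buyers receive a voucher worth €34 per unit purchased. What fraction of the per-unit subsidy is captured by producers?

Pre-subsidy: 983 - 8P = -360 + 9P gives P* = 79, Q* = 351.
With the rebate, buyers effectively pay Pb = Ps − 34, where Ps is the price sellers receive.
Demand in terms of Ps becomes Qd = 983 − 8(Ps − 34) = 1255 - 8Ps. Setting this equal to supply: 1255 - 8Ps = -360 + 9Ps, so Ps = 95.
Buyers pay Pb = 95 − 34 = 61; Q' = -360 + 9·95 = 495.
Buyers' price falls by P* − Pb = 79 − 61 = 18; sellers' price rises by Ps − P* = 95 − 79 = 16.
So producers capture 16/34 = 8/17 of each unit of subsidy.

Producer share = 8/17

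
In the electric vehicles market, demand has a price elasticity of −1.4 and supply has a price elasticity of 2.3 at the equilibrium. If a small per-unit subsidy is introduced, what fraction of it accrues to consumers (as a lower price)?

Consumer share = 23/37

For a small subsidy around the equilibrium, the benefit split depends on the relative slopes, which at a point are proportional to the elasticities.
Buyer share = εs/(εs + |εd|) = 2.3/(2.3 + 1.4) = 23/37; seller share = |εd|/(εs + |εd|) = 14/37.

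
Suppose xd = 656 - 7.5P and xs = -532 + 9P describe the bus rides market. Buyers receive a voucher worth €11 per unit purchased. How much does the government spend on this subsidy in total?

Government cost = €1771

Pre-subsidy: 656 - 7.5P = -532 + 9P gives P* = 72, x* = 116.
With the rebate, buyers effectively pay Pb = Ps − 11, where Ps is the price sellers receive.
Demand in terms of Ps becomes xd = 656 − 7.5(Ps − 11) = 738.5 - 7.5Ps. Setting this equal to supply: 738.5 - 7.5Ps = -532 + 9Ps, so Ps = 77.
Buyers pay Pb = 77 − 11 = 66; x' = -532 + 9·77 = 161.
Government outlay = subsidy × quantity = 11 × 161 = 1771.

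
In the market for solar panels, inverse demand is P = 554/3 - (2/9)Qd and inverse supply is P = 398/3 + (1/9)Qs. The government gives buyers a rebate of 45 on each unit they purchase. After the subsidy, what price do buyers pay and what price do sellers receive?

Buyers pay 120; sellers receive 165

Pre-subsidy: 554/3 - (2/9)Q = 398/3 + (1/9)Q gives Q* = 156 and P* = 150.
With the rebate, buyers effectively pay Pb = Ps − 45, where Ps is the price sellers receive.
On the curves, Pb = 554/3 - (2/9)Q and Ps = 398/3 + (1/9)Q; the wedge Ps − Pb = 45 gives 398/3 + (1/9)Q − (554/3 - (2/9)Q) = 45, so Q' = 291.
Then Pb = 554/3 − (2/9)·291 = 120 and Ps = 398/3 + (1/9)·291 = 165.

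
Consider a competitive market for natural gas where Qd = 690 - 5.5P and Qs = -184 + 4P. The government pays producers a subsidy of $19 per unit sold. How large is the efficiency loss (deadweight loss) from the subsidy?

Deadweight loss = $418

Pre-subsidy: 690 - 5.5P = -184 + 4P gives P* = 92, Q* = 184.
With the subsidy, sellers receive Ps = Pb + 19 for each unit, where Pb is the price buyers pay.
Supply in terms of Pb becomes Qs = -184 + 4(Pb + 19) = -108 + 4Pb. Setting this equal to demand: 690 - 5.5Pb = -108 + 4Pb, so Pb = 84.
Sellers receive Ps = 84 + 19 = 103; Q' = 690 − 5.5·84 = 228.
The subsidy expands output by 228 − 184 = 44 past the efficient level; on those units the gap between marginal cost and willingness to pay runs from 0 up to 19.
DWL = ½ × 19 × 44 = 418.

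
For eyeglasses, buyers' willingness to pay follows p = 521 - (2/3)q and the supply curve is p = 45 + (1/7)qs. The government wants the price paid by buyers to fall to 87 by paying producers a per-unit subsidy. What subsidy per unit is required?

At a buyer price of 87, quantity demanded is 781.5 − 1.5·87 = 651.
Sellers supply 651 only when they receive ps = 45 + (1/7)·651 = 138.
s = ps − pb = 138 − 87 = 51.

Required subsidy s = 51 per unit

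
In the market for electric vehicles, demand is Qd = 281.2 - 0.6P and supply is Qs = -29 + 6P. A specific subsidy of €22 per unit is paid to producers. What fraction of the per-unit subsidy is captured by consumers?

Consumer share = 10/11

Pre-subsidy: 281.2 - 0.6P = -29 + 6P gives P* = 47, Q* = 253.
With the subsidy, sellers receive Ps = Pb + 22 for each unit, where Pb is the price buyers pay.
Supply in terms of Pb becomes Qs = -29 + 6(Pb + 22) = 103 + 6Pb. Setting this equal to demand: 281.2 - 0.6Pb = 103 + 6Pb, so Pb = 27.
Sellers receive Ps = 27 + 22 = 49; Q' = 281.2 − 0.6·27 = 265.
Buyers' price falls by P* − Pb = 47 − 27 = 20; sellers' price rises by Ps − P* = 49 − 47 = 2.
So consumers capture 20/22 = 10/11 of each unit of subsidy.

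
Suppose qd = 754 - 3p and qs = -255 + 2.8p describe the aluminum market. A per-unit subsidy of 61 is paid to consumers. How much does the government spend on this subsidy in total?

Pre-subsidy: 754 - 3p = -255 + 2.8p gives p* = 5045/29, q* = 6731/29.
With the rebate, buyers effectively pay pb = ps − 61, where ps is the price sellers receive.
Demand in terms of ps becomes qd = 754 − 3(ps − 61) = 937 - 3ps. Setting this equal to supply: 937 - 3ps = -255 + 2.8ps, so ps = 5960/29.
Buyers pay pb = 5960/29 − 61 = 4191/29; q' = -255 + 2.8·(5960/29) = 9293/29.
Government outlay = subsidy × quantity = 61 × 9293/29 = 566873/29.

Government cost = 566873/29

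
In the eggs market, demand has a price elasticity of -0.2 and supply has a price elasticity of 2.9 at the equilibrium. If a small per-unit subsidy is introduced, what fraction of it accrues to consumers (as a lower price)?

For a small subsidy around the equilibrium, the benefit split depends on the relative slopes, which at a point are proportional to the elasticities.
Buyer share = εs/(εs + |εd|) = 2.9/(2.9 + 0.2) = 29/31; seller share = |εd|/(εs + |εd|) = 2/31.

Consumer share = 29/31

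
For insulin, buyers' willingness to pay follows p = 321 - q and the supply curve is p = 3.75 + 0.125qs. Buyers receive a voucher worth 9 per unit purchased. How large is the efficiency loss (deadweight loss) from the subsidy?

Pre-subsidy: 321 - q = 3.75 + 0.125q gives q* = 282 and p* = 39.
With the rebate, buyers effectively pay pb = ps − 9, where ps is the price sellers receive.
On the curves, pb = 321 - q and ps = 3.75 + 0.125q; the wedge ps − pb = 9 gives 3.75 + 0.125q − (321 - q) = 9, so q' = 290.
Then pb = 321 − 1·290 = 31 and ps = 3.75 + 0.125·290 = 40.
The subsidy expands output by 290 − 282 = 8 past the efficient level; on those units the gap between marginal cost and willingness to pay runs from 0 up to 9.
DWL = ½ × 9 × 8 = 36.

Deadweight loss = 36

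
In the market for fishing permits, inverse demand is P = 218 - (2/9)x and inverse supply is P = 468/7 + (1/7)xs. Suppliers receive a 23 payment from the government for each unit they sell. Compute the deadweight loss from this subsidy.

Pre-subsidy: 218 - (2/9)x = 468/7 + (1/7)x gives x* = 414 and P* = 126.
With the subsidy, sellers receive Ps = Pb + 23 for each unit, where Pb is the price buyers pay.
On the curves, Pb = 218 - (2/9)x and Ps = 468/7 + (1/7)x; the wedge Ps − Pb = 23 gives 468/7 + (1/7)x − (218 - (2/9)x) = 23, so x' = 477.
Then Pb = 218 − (2/9)·477 = 112 and Ps = 468/7 + (1/7)·477 = 135.
The subsidy expands output by 477 − 414 = 63 past the efficient level; on those units the gap between marginal cost and willingness to pay runs from 0 up to 23.
DWL = ½ × 23 × 63 = 724.5.

Deadweight loss = 724.5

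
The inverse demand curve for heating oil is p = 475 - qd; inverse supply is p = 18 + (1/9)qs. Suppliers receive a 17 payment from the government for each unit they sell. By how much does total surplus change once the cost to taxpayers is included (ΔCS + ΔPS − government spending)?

Net change in total surplus = -130.05

Pre-subsidy: 475 - q = 18 + (1/9)q gives q* = 411.3 and p* = 63.7.
With the subsidy, sellers receive ps = pb + 17 for each unit, where pb is the price buyers pay.
On the curves, pb = 475 - q and ps = 18 + (1/9)q; the wedge ps − pb = 17 gives 18 + (1/9)q − (475 - q) = 17, so q' = 426.6.
Then pb = 475 − 1·426.6 = 48.4 and ps = 18 + (1/9)·426.6 = 65.4.
ΔCS = ½(411.3 + 426.6)(63.7 − 48.4) = 6409.935; ΔPS = ½(411.3 + 426.6)(65.4 − 63.7) = 712.215.
Government spending = 17 × 426.6 = 7252.2.
Net change = 6409.935 + 712.215 − 7252.2 = -130.05. The loss equals the DWL triangle ½·17·15.3.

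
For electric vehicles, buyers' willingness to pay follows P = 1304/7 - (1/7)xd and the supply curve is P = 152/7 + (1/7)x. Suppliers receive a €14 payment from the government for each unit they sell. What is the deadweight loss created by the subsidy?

Deadweight loss = €343

Pre-subsidy: 1304/7 - (1/7)x = 152/7 + (1/7)x gives x* = 576 and P* = 104.
With the subsidy, sellers receive Ps = Pb + 14 for each unit, where Pb is the price buyers pay.
On the curves, Pb = 1304/7 - (1/7)x and Ps = 152/7 + (1/7)x; the wedge Ps − Pb = 14 gives 152/7 + (1/7)x − (1304/7 - (1/7)x) = 14, so x' = 625.
Then Pb = 1304/7 − (1/7)·625 = 97 and Ps = 152/7 + (1/7)·625 = 111.
The subsidy expands output by 625 − 576 = 49 past the efficient level; on those units the gap between marginal cost and willingness to pay runs from 0 up to 14.
DWL = ½ × 14 × 49 = 343.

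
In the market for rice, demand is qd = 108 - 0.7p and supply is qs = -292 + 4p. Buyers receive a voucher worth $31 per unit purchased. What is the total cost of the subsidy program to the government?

Pre-subsidy: 108 - 0.7p = -292 + 4p gives p* = 4000/47, q* = 2276/47.
With the rebate, buyers effectively pay pb = ps − 31, where ps is the price sellers receive.
Demand in terms of ps becomes qd = 108 − 0.7(ps − 31) = 129.7 - 0.7ps. Setting this equal to supply: 129.7 - 0.7ps = -292 + 4ps, so ps = 4217/47.
Buyers pay pb = 4217/47 − 31 = 2760/47; q' = -292 + 4·(4217/47) = 3144/47.
Government outlay = subsidy × quantity = 31 × 3144/47 = 97464/47.

Government cost = 97464/47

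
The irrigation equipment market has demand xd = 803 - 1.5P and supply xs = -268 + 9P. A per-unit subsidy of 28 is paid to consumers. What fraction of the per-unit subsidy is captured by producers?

Producer share = 1/7

Pre-subsidy: 803 - 1.5P = -268 + 9P gives P* = 102, x* = 650.
With the rebate, buyers effectively pay Pb = Ps − 28, where Ps is the price sellers receive.
Demand in terms of Ps becomes xd = 803 − 1.5(Ps − 28) = 845 - 1.5Ps. Setting this equal to supply: 845 - 1.5Ps = -268 + 9Ps, so Ps = 106.
Buyers pay Pb = 106 − 28 = 78; x' = -268 + 9·106 = 686.
Buyers' price falls by P* − Pb = 102 − 78 = 24; sellers' price rises by Ps − P* = 106 − 102 = 4.
So producers capture 4/28 = 1/7 of each unit of subsidy.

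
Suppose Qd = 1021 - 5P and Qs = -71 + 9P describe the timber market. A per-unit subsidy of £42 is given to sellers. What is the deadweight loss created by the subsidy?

Pre-subsidy: 1021 - 5P = -71 + 9P gives P* = 78, Q* = 631.
With the subsidy, sellers receive Ps = Pb + 42 for each unit, where Pb is the price buyers pay.
Supply in terms of Pb becomes Qs = -71 + 9(Pb + 42) = 307 + 9Pb. Setting this equal to demand: 1021 - 5Pb = 307 + 9Pb, so Pb = 51.
Sellers receive Ps = 51 + 42 = 93; Q' = 1021 − 5·51 = 766.
The subsidy expands output by 766 − 631 = 135 past the efficient level; on those units the gap between marginal cost and willingness to pay runs from 0 up to 42.
DWL = ½ × 42 × 135 = 2835.

Deadweight loss = £2835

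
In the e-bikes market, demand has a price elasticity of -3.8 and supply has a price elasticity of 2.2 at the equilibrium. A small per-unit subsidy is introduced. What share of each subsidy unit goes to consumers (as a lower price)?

For a small subsidy around the equilibrium, the benefit split depends on the relative slopes, which at a point are proportional to the elasticities.
Buyer share = εs/(εs + |εd|) = 2.2/(2.2 + 3.8) = 11/30; seller share = |εd|/(εs + |εd|) = 19/30.

Consumer share = 11/30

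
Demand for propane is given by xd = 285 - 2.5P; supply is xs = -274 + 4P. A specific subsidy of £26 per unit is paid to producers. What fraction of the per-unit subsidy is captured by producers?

Producer share = 5/13

Pre-subsidy: 285 - 2.5P = -274 + 4P gives P* = 86, x* = 70.
With the subsidy, sellers receive Ps = Pb + 26 for each unit, where Pb is the price buyers pay.
Supply in terms of Pb becomes xs = -274 + 4(Pb + 26) = -170 + 4Pb. Setting this equal to demand: 285 - 2.5Pb = -170 + 4Pb, so Pb = 70.
Sellers receive Ps = 70 + 26 = 96; x' = 285 − 2.5·70 = 110.
Buyers' price falls by P* − Pb = 86 − 70 = 16; sellers' price rises by Ps − P* = 96 − 86 = 10.
So producers capture 10/26 = 5/13 of each unit of subsidy.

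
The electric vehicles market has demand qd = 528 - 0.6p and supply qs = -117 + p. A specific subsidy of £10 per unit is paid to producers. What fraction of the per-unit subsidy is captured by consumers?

Pre-subsidy: 528 - 0.6p = -117 + p gives p* = 403.125, q* = 286.125.
With the subsidy, sellers receive ps = pb + 10 for each unit, where pb is the price buyers pay.
Supply in terms of pb becomes qs = -117 + 1(pb + 10) = -107 + pb. Setting this equal to demand: 528 - 0.6pb = -107 + pb, so pb = 396.875.
Sellers receive ps = 396.875 + 10 = 406.875; q' = 528 − 0.6·396.875 = 289.875.
Buyers' price falls by p* − pb = 403.125 − 396.875 = 6.25; sellers' price rises by ps − p* = 406.875 − 403.125 = 3.75.
So consumers capture 6.25/10 = 0.625 of each unit of subsidy.

Consumer share = 0.625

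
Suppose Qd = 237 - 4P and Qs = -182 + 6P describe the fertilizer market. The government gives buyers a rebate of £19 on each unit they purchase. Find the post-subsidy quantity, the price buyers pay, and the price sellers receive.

Q' = 115; buyers pay £30.5; sellers receive £49.5

Pre-subsidy: 237 - 4P = -182 + 6P gives P* = 41.9, Q* = 69.4.
With the rebate, buyers effectively pay Pb = Ps − 19, where Ps is the price sellers receive.
Demand in terms of Ps becomes Qd = 237 − 4(Ps − 19) = 313 - 4Ps. Setting this equal to supply: 313 - 4Ps = -182 + 6Ps, so Ps = 49.5.
Buyers pay Pb = 49.5 − 19 = 30.5; Q' = -182 + 6·49.5 = 115.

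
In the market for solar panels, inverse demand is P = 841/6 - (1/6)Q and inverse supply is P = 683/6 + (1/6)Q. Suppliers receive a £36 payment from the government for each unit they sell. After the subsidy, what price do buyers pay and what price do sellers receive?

Pre-subsidy: 841/6 - (1/6)Q = 683/6 + (1/6)Q gives Q* = 79 and P* = 127.
With the subsidy, sellers receive Ps = Pb + 36 for each unit, where Pb is the price buyers pay.
On the curves, Pb = 841/6 - (1/6)Q and Ps = 683/6 + (1/6)Q; the wedge Ps − Pb = 36 gives 683/6 + (1/6)Q − (841/6 - (1/6)Q) = 36, so Q' = 187.
Then Pb = 841/6 − (1/6)·187 = 109 and Ps = 683/6 + (1/6)·187 = 145.

Buyers pay £109; sellers receive £145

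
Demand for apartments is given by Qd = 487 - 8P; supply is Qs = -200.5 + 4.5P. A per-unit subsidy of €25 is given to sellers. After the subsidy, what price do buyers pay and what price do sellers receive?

Pre-subsidy: 487 - 8P = -200.5 + 4.5P gives P* = 55, Q* = 47.
With the subsidy, sellers receive Ps = Pb + 25 for each unit, where Pb is the price buyers pay.
Supply in terms of Pb becomes Qs = -200.5 + 4.5(Pb + 25) = -88 + 4.5Pb. Setting this equal to demand: 487 - 8Pb = -88 + 4.5Pb, so Pb = 46.
Sellers receive Ps = 46 + 25 = 71; Q' = 487 − 8·46 = 119.

Buyers pay €46; sellers receive €71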